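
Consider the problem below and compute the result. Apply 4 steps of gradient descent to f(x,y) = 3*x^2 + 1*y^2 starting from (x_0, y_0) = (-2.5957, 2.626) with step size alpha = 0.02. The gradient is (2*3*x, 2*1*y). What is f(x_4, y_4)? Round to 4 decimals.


Gradient descent on f(x,y) = 3*x^2 + 1*y^2.
Starting point: (-2.5957, 2.626), alpha = 0.02
Step 1: grad_x = 2*3*-2.5957 = -15.5742, grad_y = 2*1*2.626 = 5.252
  x_1 = -2.5957 - 0.02*-15.5742 = -2.2842
  y_1 = 2.626 - 0.02*5.252 = 2.521
Step 2: grad_x = 2*3*-2.2842 = -13.7053, grad_y = 2*1*2.521 = 5.0419
  x_2 = -2.2842 - 0.02*-13.7053 = -2.0101
  y_2 = 2.521 - 0.02*5.0419 = 2.4201
Step 3: grad_x = 2*3*-2.0101 = -12.0607, grad_y = 2*1*2.4201 = 4.8402
  x_3 = -2.0101 - 0.02*-12.0607 = -1.7689
  y_3 = 2.4201 - 0.02*4.8402 = 2.3233
Step 4: grad_x = 2*3*-1.7689 = -10.6134, grad_y = 2*1*2.3233 = 4.6466
  x_4 = -1.7689 - 0.02*-10.6134 = -1.5566
  y_4 = 2.3233 - 0.02*4.6466 = 2.2304
f(-1.5566, 2.2304) = 3*(-1.5566)^2 + 1*2.2304^2 = 12.2439


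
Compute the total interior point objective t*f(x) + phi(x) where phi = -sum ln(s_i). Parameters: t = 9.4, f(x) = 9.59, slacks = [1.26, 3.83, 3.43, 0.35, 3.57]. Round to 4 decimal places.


Step 1: Compute log-barrier.
ln values: [0.2311, 1.3429, 1.2326, -1.0498, 1.2726]
phi = -(0.2311 + 1.3429 + 1.2326 - 1.0498 + 1.2726) = -3.0293
Step 2: Compute augmented objective.
t*f(x) = 9.4*9.59 = 90.146
Total = 90.146 - 3.0293 = 87.1167


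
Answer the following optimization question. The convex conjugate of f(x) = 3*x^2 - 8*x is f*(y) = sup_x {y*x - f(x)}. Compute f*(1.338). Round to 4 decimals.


f*(y) = sup_x {y*x - a*x^2 - b*x} = sup_x {(y-b)*x - a*x^2}
FOC: (y - b) - 2a*x = 0 => x* = (y - b)/(2a)
x* = (1.338 + 8)/(2*3) = 1.5563
f*(1.338) = (y-b)^2/(4a) = (1.338 + 8)^2/(4*3)
= 87.1982/12 = 7.2665


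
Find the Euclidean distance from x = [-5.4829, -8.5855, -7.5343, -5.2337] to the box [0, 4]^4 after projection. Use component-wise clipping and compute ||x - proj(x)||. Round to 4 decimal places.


Project each component onto [0, 4].
clip(-5.4829) = 0.0, clip(-8.5855) = 0.0, clip(-7.5343) = 0.0, clip(-5.2337) = 0.0
Projection = [0.0, 0.0, 0.0, 0.0]
Squared diffs: [30.0622, 73.7108, 56.7657, 27.3916]
Distance = sqrt(187.9303) = 13.7088


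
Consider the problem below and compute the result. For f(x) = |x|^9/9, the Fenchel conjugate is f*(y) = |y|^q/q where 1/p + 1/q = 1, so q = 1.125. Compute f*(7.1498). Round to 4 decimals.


The conjugate exponent q satisfies 1/p + 1/q = 1.
p = 9, so q = 9/(9 - 1) = 1.125
|y|^q = 7.1498^1.125 = 9.1428
f*(7.1498) = 9.1428 / 1.125 = 8.127


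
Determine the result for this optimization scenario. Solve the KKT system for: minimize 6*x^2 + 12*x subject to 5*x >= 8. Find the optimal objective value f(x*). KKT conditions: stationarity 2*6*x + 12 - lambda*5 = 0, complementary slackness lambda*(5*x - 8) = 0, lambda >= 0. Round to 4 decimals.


Step 1: Try lambda = 0 (constraint inactive).
x_unc = -12/(2*6) = -1.0
Check: 5*-1.0 = -5.0 < 8 -- violated!
Step 2: Constraint must be active: 5*x = 8
x* = 8/5 = 1.6
lambda = (2*6*1.6 + 12)/5 = 6.24
Step 3: Compute optimal value.
f(x*) = 6*1.6^2 + 12*1.6 = 34.56


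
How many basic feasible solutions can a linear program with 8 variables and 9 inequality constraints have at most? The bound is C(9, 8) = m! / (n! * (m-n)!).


Each vertex corresponds to some choice of n active constraints out of m, so the number of vertices is at most C(m, n) = m! / (n!(m-n)!).
m = 9, n = 8
Numerator: 9 * 8 * 7 * 6 * 5 * 4 * 3 * 2
Denominator: 8! = 40320
C(9, 8) = 9


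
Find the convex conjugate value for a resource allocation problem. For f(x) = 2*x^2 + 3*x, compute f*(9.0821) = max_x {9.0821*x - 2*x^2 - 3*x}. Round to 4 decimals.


f*(y) = sup_x {y*x - a*x^2 - b*x} = sup_x {(y-b)*x - a*x^2}
FOC: (y - b) - 2a*x = 0 => x* = (y - b)/(2a)
x* = (9.0821 - 3)/(2*2) = 1.5205
f*(9.0821) = (y-b)^2/(4a) = (9.0821 - 3)^2/(4*2)
= 36.9919/8 = 4.624


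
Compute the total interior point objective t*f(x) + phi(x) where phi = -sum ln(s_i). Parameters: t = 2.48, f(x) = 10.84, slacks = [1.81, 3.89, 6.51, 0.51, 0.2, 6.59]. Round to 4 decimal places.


Step 1: Compute log-barrier.
ln values: [0.5933, 1.3584, 1.8733, -0.6733, -1.6094, 1.8856]
phi = -(0.5933 + 1.3584 + 1.8733 - 0.6733 - 1.6094 + 1.8856) = -3.4278
Step 2: Compute augmented objective.
t*f(x) = 2.48*10.84 = 26.8832
Total = 26.8832 - 3.4278 = 23.4554


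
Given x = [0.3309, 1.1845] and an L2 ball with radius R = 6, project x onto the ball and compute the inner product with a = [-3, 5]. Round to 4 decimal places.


Step 1: Compute ||x|| (intermediates to 6 decimals).
||x|| = sqrt(0.3309^2 + 1.1845^2) = 1.229852
Step 2: Project.
Since ||x|| <= R, proj = x (no scaling needed).
proj(x) = [0.3309, 1.1845]
Step 3: Dot product.
a^T * proj(x) = -3*0.3309 + 5*1.1845 = 4.9298


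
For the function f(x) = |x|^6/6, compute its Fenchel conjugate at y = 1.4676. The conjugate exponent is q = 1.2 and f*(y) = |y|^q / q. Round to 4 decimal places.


The conjugate exponent q satisfies 1/p + 1/q = 1.
p = 6, so q = 6/(6 - 1) = 1.2
|y|^q = 1.4676^1.2 = 1.5846
f*(1.4676) = 1.5846 / 1.2 = 1.3205


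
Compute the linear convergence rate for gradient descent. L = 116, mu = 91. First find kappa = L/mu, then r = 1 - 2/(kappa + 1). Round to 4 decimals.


Step 1: Compute the condition number.
kappa = L/mu = 116/91 = 1.2747
Step 2: Compute the convergence rate.
r = 1 - 2/(kappa + 1) = 1 - 2*mu/(L + mu) = (L - mu)/(L + mu) = 25/207 = 0.1208


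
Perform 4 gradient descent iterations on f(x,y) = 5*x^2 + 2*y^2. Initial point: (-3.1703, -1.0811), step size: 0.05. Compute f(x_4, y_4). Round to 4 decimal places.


Gradient descent on f(x,y) = 5*x^2 + 2*y^2.
Starting point: (-3.1703, -1.0811), alpha = 0.05
Step 1: grad_x = 2*5*-3.1703 = -31.703, grad_y = 2*2*-1.0811 = -4.3244
  x_1 = -3.1703 - 0.05*-31.703 = -1.5852
  y_1 = -1.0811 - 0.05*-4.3244 = -0.8649
Step 2: grad_x = 2*5*-1.5852 = -15.8515, grad_y = 2*2*-0.8649 = -3.4595
  x_2 = -1.5852 - 0.05*-15.8515 = -0.7926
  y_2 = -0.8649 - 0.05*-3.4595 = -0.6919
Step 3: grad_x = 2*5*-0.7926 = -7.9258, grad_y = 2*2*-0.6919 = -2.7676
  x_3 = -0.7926 - 0.05*-7.9258 = -0.3963
  y_3 = -0.6919 - 0.05*-2.7676 = -0.5535
Step 4: grad_x = 2*5*-0.3963 = -3.9629, grad_y = 2*2*-0.5535 = -2.2141
  x_4 = -0.3963 - 0.05*-3.9629 = -0.1981
  y_4 = -0.5535 - 0.05*-2.2141 = -0.4428
f(-0.1981, -0.4428) = 5*(-0.1981)^2 + 2*(-0.4428)^2 = 0.5885


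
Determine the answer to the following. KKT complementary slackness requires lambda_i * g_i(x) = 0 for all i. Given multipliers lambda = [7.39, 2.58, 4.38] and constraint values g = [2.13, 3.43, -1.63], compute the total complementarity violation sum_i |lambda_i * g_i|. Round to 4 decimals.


KKT complementary slackness check:
lambda_1 * g_1 = 7.39 * 2.13 = 15.7407
lambda_2 * g_2 = 2.58 * 3.43 = 8.8494
lambda_3 * g_3 = 4.38 * -1.63 = -7.1394
Total violation = 15.7407 + 8.8494 + 7.1394 = 31.7295


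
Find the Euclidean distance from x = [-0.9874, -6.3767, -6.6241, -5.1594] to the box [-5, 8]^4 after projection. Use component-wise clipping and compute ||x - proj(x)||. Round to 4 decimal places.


Project each component onto [-5, 8].
clip(-0.9874) = -0.9874, clip(-6.3767) = -5.0, clip(-6.6241) = -5.0, clip(-5.1594) = -5.0
Projection = [-0.9874, -5.0, -5.0, -5.0]
Squared diffs: [0.0, 1.8953, 2.6377, 0.0254]
Distance = sqrt(4.5584) = 2.135


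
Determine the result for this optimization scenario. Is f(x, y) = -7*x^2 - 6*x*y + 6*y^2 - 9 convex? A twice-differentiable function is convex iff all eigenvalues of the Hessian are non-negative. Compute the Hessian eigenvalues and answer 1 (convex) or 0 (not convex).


The Hessian of f(x,y) = -7*x^2 - 6*x*y + 6*y^2 - 9 is:
H = [[-14, -6], [-6, 12]]
Trace = -14 + 12 = -2
Determinant = -14*12 - (-6)^2 = -204
Discriminant = (-2)^2 - 4*-204 = 820.0
Eigenvalues: lambda_1 = -15.3178, lambda_2 = 13.3178
The function is not convex.

0


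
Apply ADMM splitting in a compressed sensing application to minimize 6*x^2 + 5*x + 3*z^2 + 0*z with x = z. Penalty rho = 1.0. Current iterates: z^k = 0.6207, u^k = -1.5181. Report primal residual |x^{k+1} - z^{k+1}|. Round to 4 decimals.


ADMM iteration with rho = 1.0, z^k = 0.6207, u^k = -1.5181
Step 1: x-update.
Minimize 6*x^2 + 5*x + (1.0/2)*(x - 0.6207 - 1.5181)^2
FOC: (2*6 + 1.0)*x = -5 + 1.0*(0.6207 + 1.5181)
x^{k+1} = -0.2201
Step 2: z-update.
Minimize 3*z^2 + 0*z + (1.0/2)*(-0.2201 - z - 1.5181)^2
FOC: (2*3 + 1.0)*z = 0 + 1.0*(-0.2201 - 1.5181)
z^{k+1} = -0.2483
Step 3: u-update.
u^{k+1} = -1.5181 - 0.2201 + 0.2483 = -1.4899
Step 4: Primal residual = |-0.2201 + 0.2483| = 0.0282


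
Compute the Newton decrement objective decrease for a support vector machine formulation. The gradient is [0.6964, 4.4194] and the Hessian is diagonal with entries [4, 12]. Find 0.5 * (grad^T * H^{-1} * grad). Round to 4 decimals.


Step 1: H is diagonal, so H^(-1) * g = [0.1741, 0.3683].
Step 2: g^T H^(-1) g = sum_i g_i^2 / H_ii
  = (0.6964)^2/4 + (4.4194)^2/12
  = 0.1212 + 1.6276 = 1.7488
Step 3: Objective decrease = 0.5 * g^T H^(-1) g = 0.8744


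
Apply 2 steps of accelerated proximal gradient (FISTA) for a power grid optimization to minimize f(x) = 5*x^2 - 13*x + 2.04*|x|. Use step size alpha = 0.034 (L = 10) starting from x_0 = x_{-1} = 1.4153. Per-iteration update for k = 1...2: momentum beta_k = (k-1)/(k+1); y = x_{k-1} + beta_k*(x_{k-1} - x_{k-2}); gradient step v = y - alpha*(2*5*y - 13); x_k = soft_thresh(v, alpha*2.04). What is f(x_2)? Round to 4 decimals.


FISTA on f(x) = 5*x^2 - 13*x + 2.04*|x|
L = 10, alpha = 0.034
Iteration 1: beta = 0.0, y = 1.4153 + 0.0*(1.4153 - 1.4153) = 1.4153
  grad(y) = 1.153, v = y - alpha*grad = 1.3761
  prox(v) = soft_thresh(1.3761, 0.0694) = 1.3067
Iteration 2: beta = 0.3333, y = 1.3067 + 0.3333*(1.3067 - 1.4153) = 1.2706
  grad(y) = -0.2945, v = y - alpha*grad = 1.2806
  prox(v) = soft_thresh(1.2806, 0.0694) = 1.2112
f(x_2) = 5*1.2112^2 - 13*1.2112 + 2.04*|1.2112| = -5.9397


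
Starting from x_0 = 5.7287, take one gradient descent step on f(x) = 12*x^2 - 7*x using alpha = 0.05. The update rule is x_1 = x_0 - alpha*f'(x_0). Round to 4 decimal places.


We compute the gradient at x_0 and apply the update.
f'(x) = 24*x - 7
f'(5.7287) = 24*5.7287 - 7 = 130.4888
x_1 = 5.7287 - 0.05*130.4888 = -0.7957


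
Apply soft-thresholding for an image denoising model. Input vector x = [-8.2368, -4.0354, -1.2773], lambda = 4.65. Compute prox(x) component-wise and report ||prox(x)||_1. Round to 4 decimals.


Soft-thresholding with lambda = 4.65:
prox(-8.2368) = sign(-8.2368)*max(|-8.2368| - 4.65, 0) = -3.5868
prox(-4.0354) = sign(-4.0354)*max(|-4.0354| - 4.65, 0) = 0.0
prox(-1.2773) = sign(-1.2773)*max(|-1.2773| - 4.65, 0) = 0.0
prox(x) = [-3.5868, 0.0, 0.0]
||prox(x)||_1 = 3.5868 + 0.0 + 0.0 = 3.5868


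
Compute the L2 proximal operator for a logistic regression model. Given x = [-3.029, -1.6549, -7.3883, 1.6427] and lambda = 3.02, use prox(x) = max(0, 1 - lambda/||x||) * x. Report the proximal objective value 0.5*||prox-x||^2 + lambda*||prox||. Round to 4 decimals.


Step 1: Compute ||x||.
||x|| = 8.3186
Step 2: Compute scaling factor.
scale = max(0, 1 - 3.02/8.3186) = 0.637
Step 3: prox(x) = [-1.9293, -1.0541, -4.706, 1.0463]
||prox(x)|| = 5.2986
Step 4: Proximal objective.
0.5*||prox-x||^2 = 4.5602
lambda*||prox|| = 16.0018
Total = 20.5619


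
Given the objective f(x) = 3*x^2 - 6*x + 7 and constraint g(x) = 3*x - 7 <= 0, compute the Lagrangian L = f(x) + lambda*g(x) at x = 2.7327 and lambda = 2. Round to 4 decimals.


Step 1: Evaluate f(x).
f(2.7327) = 3*2.7327^2 - 6*2.7327 + 7 = 13.0067
Step 2: Evaluate g(x).
g(2.7327) = 3*2.7327 - 7 = 1.1981
Step 3: Compute Lagrangian.
L = 13.0067 + 2*1.1981 = 15.4029


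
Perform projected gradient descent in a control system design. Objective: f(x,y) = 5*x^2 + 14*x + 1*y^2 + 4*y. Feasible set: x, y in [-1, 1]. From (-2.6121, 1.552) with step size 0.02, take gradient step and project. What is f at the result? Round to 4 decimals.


Step 1: Compute gradient at (-2.6121, 1.552).
grad_x = 2*5*-2.6121 + 14 = -12.121
grad_y = 2*1*1.552 + 4 = 7.104
Step 2: Gradient step.
x_raw = -2.6121 - 0.02*-12.121 = -2.3697
y_raw = 1.552 - 0.02*7.104 = 1.4099
Step 3: Project onto [-1, 1].
x_proj = clip(-2.3697) = -1.0
y_proj = clip(1.4099) = 1.0
Step 4: Evaluate f.
f(-1.0, 1.0) = -4.0


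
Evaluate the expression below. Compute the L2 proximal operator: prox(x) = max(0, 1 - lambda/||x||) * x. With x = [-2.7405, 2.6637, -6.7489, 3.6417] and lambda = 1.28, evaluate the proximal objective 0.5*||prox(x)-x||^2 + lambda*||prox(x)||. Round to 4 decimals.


Step 1: Compute ||x||.
||x|| = 8.5683
Step 2: Compute scaling factor.
scale = max(0, 1 - 1.28/8.5683) = 0.8506
Step 3: prox(x) = [-2.3311, 2.2658, -5.7407, 3.0977]
||prox(x)|| = 7.2883
Step 4: Proximal objective.
0.5*||prox-x||^2 = 0.8192
lambda*||prox|| = 9.329
Total = 10.1482


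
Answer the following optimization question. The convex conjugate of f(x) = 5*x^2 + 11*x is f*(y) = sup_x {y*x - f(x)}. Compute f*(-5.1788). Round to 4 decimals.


f*(y) = sup_x {y*x - a*x^2 - b*x} = sup_x {(y-b)*x - a*x^2}
FOC: (y - b) - 2a*x = 0 => x* = (y - b)/(2a)
x* = (-5.1788 - 11)/(2*5) = -1.6179
f*(-5.1788) = (y-b)^2/(4a) = (-5.1788 - 11)^2/(4*5)
= 261.7536/20 = 13.0877


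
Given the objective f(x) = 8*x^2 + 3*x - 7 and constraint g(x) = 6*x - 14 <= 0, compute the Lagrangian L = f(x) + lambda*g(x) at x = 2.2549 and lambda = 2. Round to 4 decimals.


Step 1: Evaluate f(x).
f(2.2549) = 8*2.2549^2 + 3*2.2549 - 7 = 40.4413
Step 2: Evaluate g(x).
g(2.2549) = 6*2.2549 - 14 = -0.4706
Step 3: Compute Lagrangian.
L = 40.4413 + 2*-0.4706 = 39.5001


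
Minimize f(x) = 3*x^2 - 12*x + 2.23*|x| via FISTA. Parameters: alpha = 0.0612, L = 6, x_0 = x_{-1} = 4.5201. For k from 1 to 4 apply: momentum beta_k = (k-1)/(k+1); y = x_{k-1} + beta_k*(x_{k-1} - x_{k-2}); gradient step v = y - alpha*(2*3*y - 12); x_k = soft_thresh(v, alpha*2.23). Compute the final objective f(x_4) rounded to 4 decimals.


FISTA on f(x) = 3*x^2 - 12*x + 2.23*|x|
L = 6, alpha = 0.0612
Iteration 1: beta = 0.0, y = 4.5201 + 0.0*(4.5201 - 4.5201) = 4.5201
  grad(y) = 15.1206, v = y - alpha*grad = 3.5947
  prox(v) = soft_thresh(3.5947, 0.1365) = 3.4582
Iteration 2: beta = 0.3333, y = 3.4582 + 0.3333*(3.4582 - 4.5201) = 3.1043
  grad(y) = 6.6257, v = y - alpha*grad = 2.6988
  prox(v) = soft_thresh(2.6988, 0.1365) = 2.5623
Iteration 3: beta = 0.5, y = 2.5623 + 0.5*(2.5623 - 3.4582) = 2.1144
  grad(y) = 0.6861, v = y - alpha*grad = 2.0724
  prox(v) = soft_thresh(2.0724, 0.1365) = 1.9359
Iteration 4: beta = 0.6, y = 1.9359 + 0.6*(1.9359 - 2.5623) = 1.56
  grad(y) = -2.6398, v = y - alpha*grad = 1.7216
  prox(v) = soft_thresh(1.7216, 0.1365) = 1.5851
f(x_4) = 3*1.5851^2 - 12*1.5851 + 2.23*|1.5851| = -7.9488


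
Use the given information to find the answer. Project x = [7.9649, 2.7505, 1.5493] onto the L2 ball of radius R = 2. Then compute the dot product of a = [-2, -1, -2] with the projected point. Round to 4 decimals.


Step 1: Compute ||x|| (intermediates to 6 decimals).
||x|| = sqrt(7.9649^2 + 2.7505^2 + 1.5493^2) = 8.567684
Step 2: Project.
Since ||x|| > R, scale = R/||x|| = 2/8.567684 = 0.233435, proj(x) = scale * x
proj(x) = [1.859286, 0.642063, 0.361661]
Step 3: Dot product.
a^T * proj(x) = -2*1.859286 - 1*0.642063 - 2*0.361661 = -5.084


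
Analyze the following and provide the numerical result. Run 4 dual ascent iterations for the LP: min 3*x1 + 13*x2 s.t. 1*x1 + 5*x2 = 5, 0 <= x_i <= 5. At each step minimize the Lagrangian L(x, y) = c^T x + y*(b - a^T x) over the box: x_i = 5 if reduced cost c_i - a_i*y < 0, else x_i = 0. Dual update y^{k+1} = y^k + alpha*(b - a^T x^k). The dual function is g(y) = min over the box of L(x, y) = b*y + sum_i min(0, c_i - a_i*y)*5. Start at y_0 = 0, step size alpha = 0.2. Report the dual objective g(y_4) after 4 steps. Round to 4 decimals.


Dual ascent for LP: min 3*x1 + 13*x2, 1*x1 + 5*x2 = 5, 0 <= x_i <= 5
Step 1: y^k = 0.0, reduced costs: (3.0, 13.0)
  x^k = (0.0, 0.0), subgradient = b - a^T x = 5.0
  y^{k+1} = 0.0 + 0.2*5.0 = 1.0
Step 2: y^k = 1.0, reduced costs: (2.0, 8.0)
  x^k = (0.0, 0.0), subgradient = b - a^T x = 5.0
  y^{k+1} = 1.0 + 0.2*5.0 = 2.0
Step 3: y^k = 2.0, reduced costs: (1.0, 3.0)
  x^k = (0.0, 0.0), subgradient = b - a^T x = 5.0
  y^{k+1} = 2.0 + 0.2*5.0 = 3.0
Step 4: y^k = 3.0, reduced costs: (0.0, -2.0)
  x^k = (0.0, 5.0), subgradient = b - a^T x = -20.0
  y^{k+1} = 3.0 + 0.2*-20.0 = -1.0
Dual objective at y_4 = -1.0: reduced costs (4.0, 18.0), box minimizer x = (0.0, 0.0)
g(y_4) = b*y + (c1 - a1*y)*x1 + (c2 - a2*y)*x2 = 5*(-1.0) + 4.0*0.0 + 18.0*0.0 = -5.0 + 0.0 + 0.0 = -5.0


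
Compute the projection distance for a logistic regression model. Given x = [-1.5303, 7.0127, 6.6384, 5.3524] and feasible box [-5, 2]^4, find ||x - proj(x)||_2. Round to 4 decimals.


Project each component onto [-5, 2].
clip(-1.5303) = -1.5303, clip(7.0127) = 2.0, clip(6.6384) = 2.0, clip(5.3524) = 2.0
Projection = [-1.5303, 2.0, 2.0, 2.0]
Squared diffs: [0.0, 25.1272, 21.5148, 11.2386]
Distance = sqrt(57.8806) = 7.6079


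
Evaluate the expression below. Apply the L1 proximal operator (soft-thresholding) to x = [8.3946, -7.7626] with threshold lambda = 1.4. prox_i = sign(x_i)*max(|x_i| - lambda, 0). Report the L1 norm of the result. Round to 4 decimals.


Soft-thresholding with lambda = 1.4:
prox(8.3946) = sign(8.3946)*max(|8.3946| - 1.4, 0) = 6.9946
prox(-7.7626) = sign(-7.7626)*max(|-7.7626| - 1.4, 0) = -6.3626
prox(x) = [6.9946, -6.3626]
||prox(x)||_1 = 6.9946 + 6.3626 = 13.3572


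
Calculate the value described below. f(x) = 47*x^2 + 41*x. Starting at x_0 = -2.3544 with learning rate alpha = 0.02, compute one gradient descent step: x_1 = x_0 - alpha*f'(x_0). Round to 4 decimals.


We compute the gradient at x_0 and apply the update.
f'(x) = 94*x + 41
f'(-2.3544) = 94*-2.3544 + 41 = -180.3136
x_1 = -2.3544 - 0.02*-180.3136 = 1.2519


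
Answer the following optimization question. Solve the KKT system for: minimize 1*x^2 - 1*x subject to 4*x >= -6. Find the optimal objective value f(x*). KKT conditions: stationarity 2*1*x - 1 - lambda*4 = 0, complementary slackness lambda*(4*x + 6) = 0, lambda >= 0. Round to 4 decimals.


Step 1: Try lambda = 0 (constraint inactive).
Stationarity: 2*1*x - 1 = 0
x* = 1/(2*1) = 0.5
Check constraint: 4*0.5 = 2.0 >= -6 -- satisfied.
Step 2: Compute optimal value.
f(x*) = 1*0.5^2 - 1*0.5 = -0.25


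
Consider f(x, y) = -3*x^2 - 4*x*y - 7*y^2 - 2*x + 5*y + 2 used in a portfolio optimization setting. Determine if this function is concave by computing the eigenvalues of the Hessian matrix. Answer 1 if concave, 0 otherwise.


The Hessian of f(x,y) = -3*x^2 - 4*x*y - 7*y^2 - 2*x + 5*y + 2 is:
H = [[-6, -4], [-4, -14]]
Trace = -6 - 14 = -20
Determinant = -6*-14 - (-4)^2 = 68
Discriminant = (-20)^2 - 4*68 = 128.0
Eigenvalues: lambda_1 = -15.6569, lambda_2 = -4.3431
The function is concave.

1


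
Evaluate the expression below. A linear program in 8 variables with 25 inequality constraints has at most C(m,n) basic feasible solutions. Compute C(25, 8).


Each vertex corresponds to some choice of n active constraints out of m, so the number of vertices is at most C(m, n) = m! / (n!(m-n)!).
m = 25, n = 8
Numerator: 25 * 24 * 23 * 22 * 21 * 20 * 19 * 18
Denominator: 8! = 40320
C(25, 8) = 1081575


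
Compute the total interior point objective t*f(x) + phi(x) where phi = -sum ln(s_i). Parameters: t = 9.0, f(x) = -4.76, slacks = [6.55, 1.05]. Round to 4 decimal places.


Step 1: Compute log-barrier.
ln values: [1.8795, 0.0488]
phi = -(1.8795 + 0.0488) = -1.9283
Step 2: Compute augmented objective.
t*f(x) = 9.0*-4.76 = -42.84
Total = -42.84 - 1.9283 = -44.7683


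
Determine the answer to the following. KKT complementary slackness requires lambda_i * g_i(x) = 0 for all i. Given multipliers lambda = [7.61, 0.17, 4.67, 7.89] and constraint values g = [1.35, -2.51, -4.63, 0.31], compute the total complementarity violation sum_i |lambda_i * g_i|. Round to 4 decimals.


KKT complementary slackness check:
lambda_1 * g_1 = 7.61 * 1.35 = 10.2735
lambda_2 * g_2 = 0.17 * -2.51 = -0.4267
lambda_3 * g_3 = 4.67 * -4.63 = -21.6221
lambda_4 * g_4 = 7.89 * 0.31 = 2.4459
Total violation = 10.2735 + 0.4267 + 21.6221 + 2.4459 = 34.7682


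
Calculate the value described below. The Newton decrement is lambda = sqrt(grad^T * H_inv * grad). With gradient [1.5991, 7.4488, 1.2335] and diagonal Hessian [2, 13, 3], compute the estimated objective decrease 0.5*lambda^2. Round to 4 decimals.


Step 1: H is diagonal, so H^(-1) * g = [0.7996, 0.573, 0.4112].
Step 2: g^T H^(-1) g = sum_i g_i^2 / H_ii
  = (1.5991)^2/2 + (7.4488)^2/13 + (1.2335)^2/3
  = 1.2786 + 4.268 + 0.5072 = 6.0538
Step 3: Objective decrease = 0.5 * g^T H^(-1) g = 3.0269


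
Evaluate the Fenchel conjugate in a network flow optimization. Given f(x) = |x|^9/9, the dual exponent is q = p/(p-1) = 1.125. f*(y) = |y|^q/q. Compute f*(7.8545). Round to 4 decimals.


The conjugate exponent q satisfies 1/p + 1/q = 1.
p = 9, so q = 9/(9 - 1) = 1.125
|y|^q = 7.8545^1.125 = 10.1627
f*(7.8545) = 10.1627 / 1.125 = 9.0335


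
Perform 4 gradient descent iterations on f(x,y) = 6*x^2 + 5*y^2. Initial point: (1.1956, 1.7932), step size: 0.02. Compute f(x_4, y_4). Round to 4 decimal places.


Gradient descent on f(x,y) = 6*x^2 + 5*y^2.
Starting point: (1.1956, 1.7932), alpha = 0.02
Step 1: grad_x = 2*6*1.1956 = 14.3472, grad_y = 2*5*1.7932 = 17.932
  x_1 = 1.1956 - 0.02*14.3472 = 0.9087
  y_1 = 1.7932 - 0.02*17.932 = 1.4346
Step 2: grad_x = 2*6*0.9087 = 10.9039, grad_y = 2*5*1.4346 = 14.3456
  x_2 = 0.9087 - 0.02*10.9039 = 0.6906
  y_2 = 1.4346 - 0.02*14.3456 = 1.1476
Step 3: grad_x = 2*6*0.6906 = 8.2869, grad_y = 2*5*1.1476 = 11.4765
  x_3 = 0.6906 - 0.02*8.2869 = 0.5248
  y_3 = 1.1476 - 0.02*11.4765 = 0.9181
Step 4: grad_x = 2*6*0.5248 = 6.2981, grad_y = 2*5*0.9181 = 9.1812
  x_4 = 0.5248 - 0.02*6.2981 = 0.3989
  y_4 = 0.9181 - 0.02*9.1812 = 0.7345
f(0.3989, 0.7345) = 6*0.3989^2 + 5*0.7345^2 = 3.652


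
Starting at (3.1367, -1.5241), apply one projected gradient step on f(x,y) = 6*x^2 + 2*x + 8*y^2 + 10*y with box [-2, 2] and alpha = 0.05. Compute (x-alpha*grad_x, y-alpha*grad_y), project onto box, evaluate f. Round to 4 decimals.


Step 1: Compute gradient at (3.1367, -1.5241).
grad_x = 2*6*3.1367 + 2 = 39.6404
grad_y = 2*8*-1.5241 + 10 = -14.3856
Step 2: Gradient step.
x_raw = 3.1367 - 0.05*39.6404 = 1.1547
y_raw = -1.5241 - 0.05*-14.3856 = -0.8048
Step 3: Project onto [-2, 2].
x_proj = clip(1.1547) = 1.1547
y_proj = clip(-0.8048) = -0.8048
Step 4: Evaluate f.
f(1.1547, -0.8048) = 7.4428


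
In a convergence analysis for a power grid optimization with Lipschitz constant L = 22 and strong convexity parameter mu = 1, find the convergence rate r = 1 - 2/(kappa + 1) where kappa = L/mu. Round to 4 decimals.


Step 1: Compute the condition number.
kappa = L/mu = 22/1 = 22.0
Step 2: Compute the convergence rate.
r = 1 - 2/(kappa + 1) = 1 - 2*mu/(L + mu) = (L - mu)/(L + mu) = 21/23 = 0.913


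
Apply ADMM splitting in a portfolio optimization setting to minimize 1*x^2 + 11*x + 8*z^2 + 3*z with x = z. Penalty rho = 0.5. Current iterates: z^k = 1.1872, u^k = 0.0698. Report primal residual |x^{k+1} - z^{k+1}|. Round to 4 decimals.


ADMM iteration with rho = 0.5, z^k = 1.1872, u^k = 0.0698
Step 1: x-update.
Minimize 1*x^2 + 11*x + (0.5/2)*(x - 1.1872 + 0.0698)^2
FOC: (2*1 + 0.5)*x = -11 + 0.5*(1.1872 - 0.0698)
x^{k+1} = -4.1765
Step 2: z-update.
Minimize 8*z^2 + 3*z + (0.5/2)*(-4.1765 - z + 0.0698)^2
FOC: (2*8 + 0.5)*z = -3 + 0.5*(-4.1765 + 0.0698)
z^{k+1} = -0.3063
Step 3: u-update.
u^{k+1} = 0.0698 - 4.1765 + 0.3063 = -3.8005
Step 4: Primal residual = |-4.1765 + 0.3063| = 3.8703


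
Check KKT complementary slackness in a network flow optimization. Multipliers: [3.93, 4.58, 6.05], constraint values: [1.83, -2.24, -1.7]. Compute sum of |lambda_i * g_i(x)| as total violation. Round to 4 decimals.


KKT complementary slackness check:
lambda_1 * g_1 = 3.93 * 1.83 = 7.1919
lambda_2 * g_2 = 4.58 * -2.24 = -10.2592
lambda_3 * g_3 = 6.05 * -1.7 = -10.285
Total violation = 7.1919 + 10.2592 + 10.285 = 27.7361


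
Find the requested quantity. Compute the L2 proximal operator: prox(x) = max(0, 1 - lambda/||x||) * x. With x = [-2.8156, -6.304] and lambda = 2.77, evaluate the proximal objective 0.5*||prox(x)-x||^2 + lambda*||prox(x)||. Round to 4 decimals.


Step 1: Compute ||x||.
||x|| = 6.9042
Step 2: Compute scaling factor.
scale = max(0, 1 - 2.77/6.9042) = 0.5988
Step 3: prox(x) = [-1.686, -3.7748]
||prox(x)|| = 4.1342
Step 4: Proximal objective.
0.5*||prox-x||^2 = 3.8365
lambda*||prox|| = 11.4517
Total = 15.2882


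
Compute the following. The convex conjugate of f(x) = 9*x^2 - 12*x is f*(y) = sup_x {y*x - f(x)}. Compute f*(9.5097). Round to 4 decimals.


f*(y) = sup_x {y*x - a*x^2 - b*x} = sup_x {(y-b)*x - a*x^2}
FOC: (y - b) - 2a*x = 0 => x* = (y - b)/(2a)
x* = (9.5097 + 12)/(2*9) = 1.195
f*(9.5097) = (y-b)^2/(4a) = (9.5097 + 12)^2/(4*9)
= 462.6672/36 = 12.8519


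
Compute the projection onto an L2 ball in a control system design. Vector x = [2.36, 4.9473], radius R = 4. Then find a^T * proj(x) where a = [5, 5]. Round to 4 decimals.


Step 1: Compute ||x|| (intermediates to 6 decimals).
||x|| = sqrt(2.36^2 + 4.9473^2) = 5.481366
Step 2: Project.
Since ||x|| > R, scale = R/||x|| = 4/5.481366 = 0.729745, proj(x) = scale * x
proj(x) = [1.722198, 3.610267]
Step 3: Dot product.
a^T * proj(x) = 5*1.722198 + 5*3.610267 = 26.6623


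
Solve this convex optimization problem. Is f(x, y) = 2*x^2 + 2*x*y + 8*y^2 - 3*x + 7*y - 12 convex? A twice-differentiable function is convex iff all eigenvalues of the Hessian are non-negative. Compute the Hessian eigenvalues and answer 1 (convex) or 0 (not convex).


The Hessian of f(x,y) = 2*x^2 + 2*x*y + 8*y^2 - 3*x + 7*y - 12 is:
H = [[4, 2], [2, 16]]
Trace = 4 + 16 = 20
Determinant = 4*16 - (2)^2 = 60
Discriminant = (20)^2 - 4*60 = 160.0
Eigenvalues: lambda_1 = 3.6754, lambda_2 = 16.3246
The function is convex.

1


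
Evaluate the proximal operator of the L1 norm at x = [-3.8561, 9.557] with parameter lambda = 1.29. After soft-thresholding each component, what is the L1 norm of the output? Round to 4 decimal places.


Soft-thresholding with lambda = 1.29:
prox(-3.8561) = sign(-3.8561)*max(|-3.8561| - 1.29, 0) = -2.5661
prox(9.557) = sign(9.557)*max(|9.557| - 1.29, 0) = 8.267
prox(x) = [-2.5661, 8.267]
||prox(x)||_1 = 2.5661 + 8.267 = 10.8331


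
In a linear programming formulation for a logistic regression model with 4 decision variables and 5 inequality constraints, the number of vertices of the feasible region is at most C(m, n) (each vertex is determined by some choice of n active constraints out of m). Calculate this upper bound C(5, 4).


Each vertex corresponds to some choice of n active constraints out of m, so the number of vertices is at most C(m, n) = m! / (n!(m-n)!).
m = 5, n = 4
Numerator: 5 * 4 * 3 * 2
Denominator: 4! = 24
C(5, 4) = 5


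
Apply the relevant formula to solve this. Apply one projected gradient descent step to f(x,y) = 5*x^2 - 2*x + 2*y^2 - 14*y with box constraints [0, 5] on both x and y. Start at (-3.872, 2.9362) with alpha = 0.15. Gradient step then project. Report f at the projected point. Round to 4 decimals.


Step 1: Compute gradient at (-3.872, 2.9362).
grad_x = 2*5*-3.872 - 2 = -40.72
grad_y = 2*2*2.9362 - 14 = -2.2552
Step 2: Gradient step.
x_raw = -3.872 - 0.15*-40.72 = 2.236
y_raw = 2.9362 - 0.15*-2.2552 = 3.2745
Step 3: Project onto [0, 5].
x_proj = clip(2.236) = 2.236
y_proj = clip(3.2745) = 3.2745
Step 4: Evaluate f.
f(2.236, 3.2745) = -3.8718


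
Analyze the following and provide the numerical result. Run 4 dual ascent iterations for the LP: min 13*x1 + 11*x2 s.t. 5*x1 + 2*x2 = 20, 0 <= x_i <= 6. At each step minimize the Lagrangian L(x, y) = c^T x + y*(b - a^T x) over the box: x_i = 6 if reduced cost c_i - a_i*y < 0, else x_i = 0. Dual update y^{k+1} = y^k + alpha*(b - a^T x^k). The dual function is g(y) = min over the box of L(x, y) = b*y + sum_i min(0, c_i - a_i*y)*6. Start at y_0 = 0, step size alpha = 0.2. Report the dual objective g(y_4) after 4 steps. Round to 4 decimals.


Dual ascent for LP: min 13*x1 + 11*x2, 5*x1 + 2*x2 = 20, 0 <= x_i <= 6
Step 1: y^k = 0.0, reduced costs: (13.0, 11.0)
  x^k = (0.0, 0.0), subgradient = b - a^T x = 20.0
  y^{k+1} = 0.0 + 0.2*20.0 = 4.0
Step 2: y^k = 4.0, reduced costs: (-7.0, 3.0)
  x^k = (6.0, 0.0), subgradient = b - a^T x = -10.0
  y^{k+1} = 4.0 + 0.2*-10.0 = 2.0
Step 3: y^k = 2.0, reduced costs: (3.0, 7.0)
  x^k = (0.0, 0.0), subgradient = b - a^T x = 20.0
  y^{k+1} = 2.0 + 0.2*20.0 = 6.0
Step 4: y^k = 6.0, reduced costs: (-17.0, -1.0)
  x^k = (6.0, 6.0), subgradient = b - a^T x = -22.0
  y^{k+1} = 6.0 + 0.2*-22.0 = 1.6
Dual objective at y_4 = 1.6: reduced costs (5.0, 7.8), box minimizer x = (0.0, 0.0)
g(y_4) = b*y + (c1 - a1*y)*x1 + (c2 - a2*y)*x2 = 20*1.6 + 5.0*0.0 + 7.8*0.0 = 32.0 + 0.0 + 0.0 = 32.0


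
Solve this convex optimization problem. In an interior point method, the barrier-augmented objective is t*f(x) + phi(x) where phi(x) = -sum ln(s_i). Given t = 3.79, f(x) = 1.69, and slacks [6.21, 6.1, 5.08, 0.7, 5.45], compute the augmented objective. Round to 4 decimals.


Step 1: Compute log-barrier.
ln values: [1.8262, 1.8083, 1.6253, -0.3567, 1.6956]
phi = -(1.8262 + 1.8083 + 1.6253 - 0.3567 + 1.6956) = -6.5987
Step 2: Compute augmented objective.
t*f(x) = 3.79*1.69 = 6.4051
Total = 6.4051 - 6.5987 = -0.1936


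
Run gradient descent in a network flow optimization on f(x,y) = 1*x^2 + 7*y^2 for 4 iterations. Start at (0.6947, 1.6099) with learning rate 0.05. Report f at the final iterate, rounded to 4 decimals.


Gradient descent on f(x,y) = 1*x^2 + 7*y^2.
Starting point: (0.6947, 1.6099), alpha = 0.05
Step 1: grad_x = 2*1*0.6947 = 1.3894, grad_y = 2*7*1.6099 = 22.5386
  x_1 = 0.6947 - 0.05*1.3894 = 0.6252
  y_1 = 1.6099 - 0.05*22.5386 = 0.483
Step 2: grad_x = 2*1*0.6252 = 1.2505, grad_y = 2*7*0.483 = 6.7616
  x_2 = 0.6252 - 0.05*1.2505 = 0.5627
  y_2 = 0.483 - 0.05*6.7616 = 0.1449
Step 3: grad_x = 2*1*0.5627 = 1.1254, grad_y = 2*7*0.1449 = 2.0285
  x_3 = 0.5627 - 0.05*1.1254 = 0.5064
  y_3 = 0.1449 - 0.05*2.0285 = 0.0435
Step 4: grad_x = 2*1*0.5064 = 1.0129, grad_y = 2*7*0.0435 = 0.6085
  x_4 = 0.5064 - 0.05*1.0129 = 0.4558
  y_4 = 0.0435 - 0.05*0.6085 = 0.013
f(0.4558, 0.013) = 1*0.4558^2 + 7*0.013^2 = 0.2089


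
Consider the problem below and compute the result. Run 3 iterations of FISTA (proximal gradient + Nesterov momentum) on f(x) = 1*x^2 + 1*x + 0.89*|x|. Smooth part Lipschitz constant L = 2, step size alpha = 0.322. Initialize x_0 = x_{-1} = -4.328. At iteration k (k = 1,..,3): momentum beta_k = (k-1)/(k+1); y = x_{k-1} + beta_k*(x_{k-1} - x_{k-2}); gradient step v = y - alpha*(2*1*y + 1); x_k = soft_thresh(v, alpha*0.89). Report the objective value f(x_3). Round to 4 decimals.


FISTA on f(x) = 1*x^2 + 1*x + 0.89*|x|
L = 2, alpha = 0.322
Iteration 1: beta = 0.0, y = -4.328 + 0.0*(-4.328 + 4.328) = -4.328
  grad(y) = -7.656, v = y - alpha*grad = -1.8628
  prox(v) = soft_thresh(-1.8628, 0.2866) = -1.5762
Iteration 2: beta = 0.3333, y = -1.5762 + 0.3333*(-1.5762 + 4.328) = -0.6589
  grad(y) = -0.3178, v = y - alpha*grad = -0.5566
  prox(v) = soft_thresh(-0.5566, 0.2866) = -0.27
Iteration 3: beta = 0.5, y = -0.27 + 0.5*(-0.27 + 1.5762) = 0.3831
  grad(y) = 1.7662, v = y - alpha*grad = -0.1856
  prox(v) = soft_thresh(-0.1856, 0.2866) = 0.0
f(x_3) = 1*0.0^2 + 1*0.0 + 0.89*|0.0| = 0.0


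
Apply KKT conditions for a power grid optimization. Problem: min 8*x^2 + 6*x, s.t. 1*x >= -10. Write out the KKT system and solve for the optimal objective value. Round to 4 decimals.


Step 1: Try lambda = 0 (constraint inactive).
Stationarity: 2*8*x + 6 = 0
x* = -6/(2*8) = -0.375
Check constraint: 1*-0.375 = -0.375 >= -10 -- satisfied.
Step 2: Compute optimal value.
f(x*) = 8*(-0.375)^2 + 6*(-0.375) = -1.125


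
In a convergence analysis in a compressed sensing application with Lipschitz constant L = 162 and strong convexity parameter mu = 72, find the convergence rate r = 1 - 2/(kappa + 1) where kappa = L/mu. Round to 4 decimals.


Step 1: Compute the condition number.
kappa = L/mu = 162/72 = 2.25
Step 2: Compute the convergence rate.
r = 1 - 2/(kappa + 1) = 1 - 2*mu/(L + mu) = (L - mu)/(L + mu) = 90/234 = 0.3846


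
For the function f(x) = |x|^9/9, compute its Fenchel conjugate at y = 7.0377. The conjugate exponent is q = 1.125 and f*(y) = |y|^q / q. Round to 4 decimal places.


The conjugate exponent q satisfies 1/p + 1/q = 1.
p = 9, so q = 9/(9 - 1) = 1.125
|y|^q = 7.0377^1.125 = 8.9817
f*(7.0377) = 8.9817 / 1.125 = 7.9838


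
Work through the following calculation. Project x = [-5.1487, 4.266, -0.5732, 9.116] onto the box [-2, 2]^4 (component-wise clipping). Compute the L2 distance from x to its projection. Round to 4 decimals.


Project each component onto [-2, 2].
clip(-5.1487) = -2.0, clip(4.266) = 2.0, clip(-0.5732) = -0.5732, clip(9.116) = 2.0
Projection = [-2.0, 2.0, -0.5732, 2.0]
Squared diffs: [9.9143, 5.1348, 0.0, 50.6375]
Distance = sqrt(65.6866) = 8.1047


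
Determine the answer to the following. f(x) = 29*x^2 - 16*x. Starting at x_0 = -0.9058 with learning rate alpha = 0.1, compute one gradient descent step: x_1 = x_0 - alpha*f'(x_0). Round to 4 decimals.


We compute the gradient at x_0 and apply the update.
f'(x) = 58*x - 16
f'(-0.9058) = 58*-0.9058 - 16 = -68.5364
x_1 = -0.9058 - 0.1*-68.5364 = 5.9478


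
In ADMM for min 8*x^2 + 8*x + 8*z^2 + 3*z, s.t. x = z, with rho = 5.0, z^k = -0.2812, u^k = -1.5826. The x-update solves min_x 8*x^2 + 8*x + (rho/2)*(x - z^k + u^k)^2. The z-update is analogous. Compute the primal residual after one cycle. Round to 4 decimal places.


ADMM iteration with rho = 5.0, z^k = -0.2812, u^k = -1.5826
Step 1: x-update.
Minimize 8*x^2 + 8*x + (5.0/2)*(x + 0.2812 - 1.5826)^2
FOC: (2*8 + 5.0)*x = -8 + 5.0*(-0.2812 + 1.5826)
x^{k+1} = -0.0711
Step 2: z-update.
Minimize 8*z^2 + 3*z + (5.0/2)*(-0.0711 - z - 1.5826)^2
FOC: (2*8 + 5.0)*z = -3 + 5.0*(-0.0711 - 1.5826)
z^{k+1} = -0.5366
Step 3: u-update.
u^{k+1} = -1.5826 - 0.0711 + 0.5366 = -1.1171
Step 4: Primal residual = |-0.0711 + 0.5366| = 0.4655


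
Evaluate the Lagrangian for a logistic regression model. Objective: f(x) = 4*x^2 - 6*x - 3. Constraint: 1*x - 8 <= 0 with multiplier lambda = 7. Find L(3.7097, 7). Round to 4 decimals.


Step 1: Evaluate f(x).
f(3.7097) = 4*3.7097^2 - 6*3.7097 - 3 = 29.7893
Step 2: Evaluate g(x).
g(3.7097) = 1*3.7097 - 8 = -4.2903
Step 3: Compute Lagrangian.
L = 29.7893 + 7*-4.2903 = -0.2428


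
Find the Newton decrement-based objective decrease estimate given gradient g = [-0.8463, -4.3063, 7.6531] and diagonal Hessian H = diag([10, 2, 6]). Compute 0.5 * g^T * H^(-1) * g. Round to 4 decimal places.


Step 1: H is diagonal, so H^(-1) * g = [-0.0846, -2.1532, 1.2755].
Step 2: g^T H^(-1) g = sum_i g_i^2 / H_ii
  = (-0.8463)^2/10 + (-4.3063)^2/2 + (7.6531)^2/6
  = 0.0716 + 9.2721 + 9.7617 = 19.1054
Step 3: Objective decrease = 0.5 * g^T H^(-1) g = 9.5527


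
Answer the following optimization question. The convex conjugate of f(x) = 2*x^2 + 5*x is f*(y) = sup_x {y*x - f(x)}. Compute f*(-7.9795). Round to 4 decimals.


f*(y) = sup_x {y*x - a*x^2 - b*x} = sup_x {(y-b)*x - a*x^2}
FOC: (y - b) - 2a*x = 0 => x* = (y - b)/(2a)
x* = (-7.9795 - 5)/(2*2) = -3.2449
f*(-7.9795) = (y-b)^2/(4a) = (-7.9795 - 5)^2/(4*2)
= 168.4674/8 = 21.0584


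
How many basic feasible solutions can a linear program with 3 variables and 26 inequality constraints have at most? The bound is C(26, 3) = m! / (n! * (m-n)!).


Each vertex corresponds to some choice of n active constraints out of m, so the number of vertices is at most C(m, n) = m! / (n!(m-n)!).
m = 26, n = 3
Numerator: 26 * 25 * 24
Denominator: 3! = 6
C(26, 3) = 2600


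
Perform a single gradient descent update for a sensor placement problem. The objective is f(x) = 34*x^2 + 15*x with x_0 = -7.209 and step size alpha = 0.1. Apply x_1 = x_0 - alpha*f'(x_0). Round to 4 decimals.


We compute the gradient at x_0 and apply the update.
f'(x) = 68*x + 15
f'(-7.209) = 68*-7.209 + 15 = -475.212
x_1 = -7.209 - 0.1*-475.212 = 40.3122


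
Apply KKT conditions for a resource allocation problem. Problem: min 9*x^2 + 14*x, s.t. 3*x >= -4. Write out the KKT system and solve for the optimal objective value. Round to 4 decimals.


Step 1: Try lambda = 0 (constraint inactive).
Stationarity: 2*9*x + 14 = 0
x* = -14/(2*9) = -7/9 = -0.7778 (rounded; the exact value -7/9 is used below)
Check constraint: 3*-0.7778 = -2.3334 >= -4 -- satisfied.
Step 2: Compute optimal value.
f(x*) = 9*(-7/9)^2 + 14*(-7/9) = -5.4444


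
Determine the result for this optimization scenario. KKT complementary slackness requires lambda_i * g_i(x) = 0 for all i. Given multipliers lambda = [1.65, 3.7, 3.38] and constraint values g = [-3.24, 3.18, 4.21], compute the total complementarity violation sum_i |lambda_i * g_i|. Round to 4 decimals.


KKT complementary slackness check:
lambda_1 * g_1 = 1.65 * -3.24 = -5.346
lambda_2 * g_2 = 3.7 * 3.18 = 11.766
lambda_3 * g_3 = 3.38 * 4.21 = 14.2298
Total violation = 5.346 + 11.766 + 14.2298 = 31.3418


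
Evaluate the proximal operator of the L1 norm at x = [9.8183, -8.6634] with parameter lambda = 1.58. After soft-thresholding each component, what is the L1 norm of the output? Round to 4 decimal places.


Soft-thresholding with lambda = 1.58:
prox(9.8183) = sign(9.8183)*max(|9.8183| - 1.58, 0) = 8.2383
prox(-8.6634) = sign(-8.6634)*max(|-8.6634| - 1.58, 0) = -7.0834
prox(x) = [8.2383, -7.0834]
||prox(x)||_1 = 8.2383 + 7.0834 = 15.3217


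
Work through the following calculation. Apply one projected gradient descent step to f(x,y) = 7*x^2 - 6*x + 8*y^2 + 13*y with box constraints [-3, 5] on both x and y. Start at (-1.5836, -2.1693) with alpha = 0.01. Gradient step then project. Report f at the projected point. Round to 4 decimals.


Step 1: Compute gradient at (-1.5836, -2.1693).
grad_x = 2*7*-1.5836 - 6 = -28.1704
grad_y = 2*8*-2.1693 + 13 = -21.7088
Step 2: Gradient step.
x_raw = -1.5836 - 0.01*-28.1704 = -1.3019
y_raw = -2.1693 - 0.01*-21.7088 = -1.9522
Step 3: Project onto [-3, 5].
x_proj = clip(-1.3019) = -1.3019
y_proj = clip(-1.9522) = -1.9522
Step 4: Evaluate f.
f(-1.3019, -1.9522) = 24.7862


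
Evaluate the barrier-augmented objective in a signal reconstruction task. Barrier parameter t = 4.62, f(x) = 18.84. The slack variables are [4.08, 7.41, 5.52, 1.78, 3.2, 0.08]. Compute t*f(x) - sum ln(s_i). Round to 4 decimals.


Step 1: Compute log-barrier.
ln values: [1.4061, 2.0028, 1.7084, 0.5766, 1.1632, -2.5257]
phi = -(1.4061 + 2.0028 + 1.7084 + 0.5766 + 1.1632 - 2.5257) = -4.3313
Step 2: Compute augmented objective.
t*f(x) = 4.62*18.84 = 87.0408
Total = 87.0408 - 4.3313 = 82.7095


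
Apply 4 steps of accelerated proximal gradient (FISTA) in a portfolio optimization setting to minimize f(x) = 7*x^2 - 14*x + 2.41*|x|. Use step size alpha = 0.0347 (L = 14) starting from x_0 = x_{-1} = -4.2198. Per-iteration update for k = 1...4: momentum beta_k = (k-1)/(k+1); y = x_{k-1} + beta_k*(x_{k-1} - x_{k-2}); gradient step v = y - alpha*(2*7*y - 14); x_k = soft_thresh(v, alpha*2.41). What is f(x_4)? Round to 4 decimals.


FISTA on f(x) = 7*x^2 - 14*x + 2.41*|x|
L = 14, alpha = 0.0347
Iteration 1: beta = 0.0, y = -4.2198 + 0.0*(-4.2198 + 4.2198) = -4.2198
  grad(y) = -73.0772, v = y - alpha*grad = -1.684
  prox(v) = soft_thresh(-1.684, 0.0836) = -1.6004
Iteration 2: beta = 0.3333, y = -1.6004 + 0.3333*(-1.6004 + 4.2198) = -0.7273
  grad(y) = -24.1816, v = y - alpha*grad = 0.1118
  prox(v) = soft_thresh(0.1118, 0.0836) = 0.0282
Iteration 3: beta = 0.5, y = 0.0282 + 0.5*(0.0282 + 1.6004) = 0.8425
  grad(y) = -2.2047, v = y - alpha*grad = 0.919
  prox(v) = soft_thresh(0.919, 0.0836) = 0.8354
Iteration 4: beta = 0.6, y = 0.8354 + 0.6*(0.8354 - 0.0282) = 1.3197
  grad(y) = 4.4759, v = y - alpha*grad = 1.1644
  prox(v) = soft_thresh(1.1644, 0.0836) = 1.0808
f(x_4) = 7*1.0808^2 - 14*1.0808 + 2.41*|1.0808| = -4.3497
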